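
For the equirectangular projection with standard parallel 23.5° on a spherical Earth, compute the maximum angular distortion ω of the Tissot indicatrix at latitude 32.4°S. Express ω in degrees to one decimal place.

The equidistant cylindrical projection with φ₀ = 23.5° has h = 1 (meridians true) and k = cos φ₀ / cos φ along parallels.
At 32.4°: h = 1.000, k = 1.086; principal scales a = 1.086, b = 1.000.
sin(ω/2) = (a − b)/(a + b) = 0.08614/2.086 = 0.04129, so ω = 2 arcsin(0.04129) ≈ 4.7°.

4.7°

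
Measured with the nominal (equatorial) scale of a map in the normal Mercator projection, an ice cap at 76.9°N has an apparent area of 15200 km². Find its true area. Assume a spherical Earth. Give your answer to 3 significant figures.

781 km²

Mercator is conformal, so the point scale is isotropic: h = k = sec φ = 1/cos φ.
Areal scale = k² = sec²φ = 1/cos²(76.9°) = 1/0.2267² = 19.47.
True area = apparent / (areal scale) = 15200 / 19.47 ≈ 781 km².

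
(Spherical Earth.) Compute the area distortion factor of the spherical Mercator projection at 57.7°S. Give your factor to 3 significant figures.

Mercator is conformal, so the point scale is isotropic: h = k = sec φ = 1/cos φ.
Areal scale = k² = sec²φ = 1/cos²(57.7°) = 1/0.5344² = 3.502.

3.50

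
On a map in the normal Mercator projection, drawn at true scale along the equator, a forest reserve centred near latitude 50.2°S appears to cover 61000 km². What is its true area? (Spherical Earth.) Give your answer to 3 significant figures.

25000 km²

Mercator is conformal, so the point scale is isotropic: h = k = sec φ = 1/cos φ.
Areal scale = k² = sec²φ = 1/cos²(50.2°) = 1/0.6401² = 2.441.
True area = apparent / (areal scale) = 61000 / 2.441 ≈ 25000 km².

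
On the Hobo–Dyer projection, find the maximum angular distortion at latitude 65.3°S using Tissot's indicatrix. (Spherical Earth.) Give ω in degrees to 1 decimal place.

The Hobo–Dyer projection is cylindrical equal-area with φ₀ = 37.5°. Cylindrical equal-area (φ₀ = 37.5°): h = cos φ / cos 37.5° along meridians, k = cos 37.5° / cos φ along parallels; h·k = 1.
At 65.3°: h = 0.5267, k = 1.899; principal scales a = 1.899, b = 0.5267.
sin(ω/2) = (a − b)/(a + b) = 1.372/2.425 = 0.5657, so ω = 2 arcsin(0.5657) ≈ 68.9°.

68.9°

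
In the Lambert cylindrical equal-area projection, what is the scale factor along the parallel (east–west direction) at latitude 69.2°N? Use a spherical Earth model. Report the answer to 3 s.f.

The Lambert cylindrical equal-area projection is the cylindrical equal-area projection with its standard parallel at the equator (φ₀ = 0). A cylindrical equal-area projection with standard parallel φ₀ has meridian scale h = cos φ / cos φ₀ and parallel scale k = cos φ₀ / cos φ (so areas are preserved, h·k = 1).
k = cos 0° / cos 69.2° = 1.000/0.3551 = 2.816.

2.82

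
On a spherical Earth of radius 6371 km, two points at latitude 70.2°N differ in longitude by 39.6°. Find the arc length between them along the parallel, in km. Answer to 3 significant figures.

Arc length along a parallel = R cos φ · Δλ (with Δλ in radians).
= 6371 × cos 70.2° × (39.6° × π/180) = 6371 × 0.3387 × 0.6912 ≈ 1490 km.

1490 km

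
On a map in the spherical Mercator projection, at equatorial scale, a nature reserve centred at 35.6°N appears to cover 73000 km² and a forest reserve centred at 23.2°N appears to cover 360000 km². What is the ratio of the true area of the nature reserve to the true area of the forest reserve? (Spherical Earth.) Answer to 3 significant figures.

0.159

Mercator's areal exaggeration is sec²φ; hence true area = (apparent area) · cos²φ.
True area of nature reserve: 73000 × cos²(35.6°) = 73000 × 0.6611 = 48260 km².
True area of forest reserve: 360000 × cos²(23.2°) = 360000 × 0.8448 = 304100 km².
Ratio = 48260 / 304100 ≈ 0.159.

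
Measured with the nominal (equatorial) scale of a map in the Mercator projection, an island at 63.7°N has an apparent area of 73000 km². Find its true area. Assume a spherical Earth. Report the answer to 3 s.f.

14300 km²

Mercator is conformal, so the point scale is isotropic: h = k = sec φ = 1/cos φ.
Areal scale = k² = sec²φ = 1/cos²(63.7°) = 1/0.4431² = 5.094.
True area = apparent / (areal scale) = 73000 / 5.094 ≈ 14300 km².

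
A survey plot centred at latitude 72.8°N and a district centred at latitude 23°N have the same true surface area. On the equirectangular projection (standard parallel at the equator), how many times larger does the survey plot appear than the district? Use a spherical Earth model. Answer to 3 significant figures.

3.11

Plate carrée maps x = Rλ, y = Rφ. The meridian scale is h = 1 and the parallel scale is k = 1/cos φ = sec φ.
Areal scale at 72.8°: h·k = 1.000 × 3.382 = 3.382.
Areal scale at 23°: h·k = 1.000 × 1.086 = 1.086.
Ratio = 3.382/1.086 ≈ 3.11.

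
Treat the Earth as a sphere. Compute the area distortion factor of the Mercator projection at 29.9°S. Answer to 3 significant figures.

1.33

Mercator is conformal, so the point scale is isotropic: h = k = sec φ = 1/cos φ.
Areal scale = k² = sec²φ = 1/cos²(29.9°) = 1/0.8669² = 1.331.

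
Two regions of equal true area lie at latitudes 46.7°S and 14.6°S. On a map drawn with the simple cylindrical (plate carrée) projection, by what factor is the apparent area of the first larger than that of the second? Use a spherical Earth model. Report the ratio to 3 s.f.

For the equirectangular projection with φ₀ = 0 (plate carrée), h = 1 along meridians and k = sec φ along parallels.
Areal scale at 46.7°: h·k = 1.000 × 1.458 = 1.458.
Areal scale at 14.6°: h·k = 1.000 × 1.033 = 1.033.
Ratio = 1.458/1.033 ≈ 1.41.

1.41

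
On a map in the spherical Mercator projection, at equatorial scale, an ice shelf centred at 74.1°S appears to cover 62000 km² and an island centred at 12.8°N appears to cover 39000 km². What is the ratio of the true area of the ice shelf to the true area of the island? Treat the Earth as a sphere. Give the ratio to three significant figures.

0.125

Since Mercator area scale is 1/cos²φ, the true area equals the apparent area multiplied by cos²φ.
True area of ice shelf: 62000 × cos²(74.1°) = 62000 × 0.07505 = 4653 km².
True area of island: 39000 × cos²(12.8°) = 39000 × 0.9509 = 37090 km².
Ratio = 4653 / 37090 ≈ 0.125.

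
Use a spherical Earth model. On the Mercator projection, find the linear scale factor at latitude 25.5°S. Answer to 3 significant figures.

1.11

The Mercator projection is conformal; its linear scale factor is the same in every direction and equals sec φ = 1/cos φ.
k = 1/cos 25.5° = 1/0.9026 = 1.108.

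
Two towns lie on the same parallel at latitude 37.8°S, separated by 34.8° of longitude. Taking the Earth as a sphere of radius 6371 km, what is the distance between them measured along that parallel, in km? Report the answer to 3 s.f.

3060 km

Arc length along a parallel = R cos φ · Δλ (with Δλ in radians).
= 6371 × cos 37.8° × (34.8° × π/180) = 6371 × 0.7902 × 0.6074 ≈ 3060 km.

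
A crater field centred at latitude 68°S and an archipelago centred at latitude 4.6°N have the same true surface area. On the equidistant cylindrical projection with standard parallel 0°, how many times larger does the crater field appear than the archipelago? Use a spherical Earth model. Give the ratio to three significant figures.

In the plate carrée (x = Rλ, y = Rφ), meridians are true-scale (h = 1) and parallels are stretched by k = sec φ.
Areal scale at 68°: h·k = 1.000 × 2.669 = 2.669.
Areal scale at 4.6°: h·k = 1.000 × 1.003 = 1.003.
Ratio = 2.669/1.003 ≈ 2.66.

2.66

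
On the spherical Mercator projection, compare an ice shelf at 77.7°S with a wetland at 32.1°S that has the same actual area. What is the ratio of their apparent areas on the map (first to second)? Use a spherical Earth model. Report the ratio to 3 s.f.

15.8

Mercator areal scale is sec²φ.
At 77.7°: sec²(77.7°) = 1/0.2130² = 22.04.
At 32.1°: sec²(32.1°) = 1/0.8471² = 1.394.
Ratio = 22.04/1.394 = cos²(32.1°)/cos²(77.7°) ≈ 15.8.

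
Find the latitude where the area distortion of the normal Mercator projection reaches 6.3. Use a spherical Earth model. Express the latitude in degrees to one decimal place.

66.5°

Mercator areal scale is sec²φ.
sec²φ = 6.3  ⇒  cos²φ = 0.1587  ⇒  cos φ = 0.3984.
φ = arccos(0.3984) ≈ 66.5°.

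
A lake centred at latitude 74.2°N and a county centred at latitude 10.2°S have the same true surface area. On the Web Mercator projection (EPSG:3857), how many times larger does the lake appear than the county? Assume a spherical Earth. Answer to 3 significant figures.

13.1

On Mercator, area is exaggerated by sec²φ = 1/cos²φ.
At 74.2°: sec²(74.2°) = 1/0.2723² = 13.49.
At 10.2°: sec²(10.2°) = 1/0.9842² = 1.032.
Ratio = 13.49/1.032 = cos²(10.2°)/cos²(74.2°) ≈ 13.1.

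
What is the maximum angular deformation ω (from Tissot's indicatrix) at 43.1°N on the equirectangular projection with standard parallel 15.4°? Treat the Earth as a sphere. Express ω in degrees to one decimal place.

In the equirectangular projection with standard parallel φ₀ = 15.4° (x = Rλ cos φ₀, y = Rφ), meridians are true-scale (h = 1) and the parallel scale is k = cos φ₀ / cos φ.
At 43.1°: h = 1.000, k = 1.320; principal scales a = 1.320, b = 1.000.
sin(ω/2) = (a − b)/(a + b) = 0.3204/2.320 = 0.1381, so ω = 2 arcsin(0.1381) ≈ 15.9°.

15.9°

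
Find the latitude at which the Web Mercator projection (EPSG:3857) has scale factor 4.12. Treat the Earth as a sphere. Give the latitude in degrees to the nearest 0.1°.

76.0°

Mercator scale is k = sec φ = 1/cos φ.
1/cos φ = 4.12  ⇒  cos φ = 0.2427  ⇒  φ = arccos(0.2427) ≈ 76.0°.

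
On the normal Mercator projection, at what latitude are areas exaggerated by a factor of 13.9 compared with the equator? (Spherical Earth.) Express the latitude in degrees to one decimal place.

Mercator areal scale is sec²φ.
sec²φ = 13.9  ⇒  cos²φ = 0.07194  ⇒  cos φ = 0.2682.
φ = arccos(0.2682) ≈ 74.4°.

74.4°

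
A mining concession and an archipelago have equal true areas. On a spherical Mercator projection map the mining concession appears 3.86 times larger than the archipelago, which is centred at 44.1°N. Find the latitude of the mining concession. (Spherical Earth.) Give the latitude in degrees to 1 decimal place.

Mercator areal scale is sec²φ, so apparent-area ratio = sec²φ₁ / sec²φ₂ = cos²φ₂ / cos²φ₁.
cos²φ₂ / cos²φ₁ = 3.86  ⇒  cos φ₁ = cos 44.1° / √3.86 = 0.7181/1.965 = 0.3655.
φ₁ = arccos(0.3655) ≈ 68.6°.

68.6°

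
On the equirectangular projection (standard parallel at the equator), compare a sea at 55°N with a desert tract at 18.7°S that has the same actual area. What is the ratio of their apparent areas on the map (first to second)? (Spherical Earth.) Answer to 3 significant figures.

In the plate carrée (x = Rλ, y = Rφ), meridians are true-scale (h = 1) and parallels are stretched by k = sec φ.
Areal scale at 55°: h·k = 1.000 × 1.743 = 1.743.
Areal scale at 18.7°: h·k = 1.000 × 1.056 = 1.056.
Ratio = 1.743/1.056 ≈ 1.65.

1.65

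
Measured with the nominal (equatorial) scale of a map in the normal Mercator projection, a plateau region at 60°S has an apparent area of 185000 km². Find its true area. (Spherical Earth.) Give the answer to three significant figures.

46300 km²

Mercator is conformal, so the point scale is isotropic: h = k = sec φ = 1/cos φ.
Areal scale = k² = sec²φ = 1/cos²(60°) = 1/0.5000² = 4.000.
True area = apparent / (areal scale) = 185000 / 4.000 ≈ 46300 km².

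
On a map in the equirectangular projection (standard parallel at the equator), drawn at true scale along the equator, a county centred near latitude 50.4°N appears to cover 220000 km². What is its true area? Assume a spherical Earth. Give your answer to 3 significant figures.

In the plate carrée (x = Rλ, y = Rφ), meridians are true-scale (h = 1) and parallels are stretched by k = sec φ.
Areal scale = h·k = 1 × sec φ; at 50.4°, h = 1.000, k = 1.569, so h·k = 1.569.
True area = apparent / (areal scale) = 220000 / 1.569 ≈ 140000 km².

140000 km²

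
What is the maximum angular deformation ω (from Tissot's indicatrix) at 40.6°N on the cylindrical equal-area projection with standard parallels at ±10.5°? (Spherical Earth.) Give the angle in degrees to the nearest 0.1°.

29.3°

For cylindrical equal-area with standard parallel φ₀, h = cos φ / cos φ₀ and k = cos φ₀ / cos φ, so h·k = 1.
At 40.6°: h = 0.7722, k = 1.295; principal scales a = 1.295, b = 0.7722.
sin(ω/2) = (a − b)/(a + b) = 0.5228/2.067 = 0.2529, so ω = 2 arcsin(0.2529) ≈ 29.3°.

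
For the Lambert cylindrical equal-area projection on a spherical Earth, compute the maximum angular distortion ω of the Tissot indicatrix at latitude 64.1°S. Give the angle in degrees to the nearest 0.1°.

85.6°

The Lambert cylindrical equal-area projection is the cylindrical equal-area projection with its standard parallel at the equator (φ₀ = 0). Cylindrical equal-area (φ₀ = 0°): h = cos φ / cos 0° along meridians, k = cos 0° / cos φ along parallels; h·k = 1.
At 64.1°: h = 0.4368, k = 2.289; principal scales a = 2.289, b = 0.4368.
sin(ω/2) = (a − b)/(a + b) = 1.853/2.726 = 0.6795, so ω = 2 arcsin(0.6795) ≈ 85.6°.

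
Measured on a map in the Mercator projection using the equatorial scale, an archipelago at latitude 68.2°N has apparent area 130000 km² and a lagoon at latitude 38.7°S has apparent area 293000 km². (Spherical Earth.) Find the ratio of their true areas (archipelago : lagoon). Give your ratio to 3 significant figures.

Since Mercator area scale is 1/cos²φ, the true area equals the apparent area multiplied by cos²φ.
True area of archipelago: 130000 × cos²(68.2°) = 130000 × 0.1379 = 17930 km².
True area of lagoon: 293000 × cos²(38.7°) = 293000 × 0.6091 = 178500 km².
Ratio = 17930 / 178500 ≈ 0.100.

0.100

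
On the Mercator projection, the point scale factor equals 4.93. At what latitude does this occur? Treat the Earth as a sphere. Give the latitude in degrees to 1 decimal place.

78.3°

Mercator scale is k = sec φ = 1/cos φ.
1/cos φ = 4.93  ⇒  cos φ = 0.2028  ⇒  φ = arccos(0.2028) ≈ 78.3°.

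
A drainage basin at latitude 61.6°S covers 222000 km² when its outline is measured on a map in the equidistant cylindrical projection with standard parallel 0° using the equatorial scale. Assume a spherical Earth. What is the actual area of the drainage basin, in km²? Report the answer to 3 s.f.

In the plate carrée (x = Rλ, y = Rφ), meridians are true-scale (h = 1) and parallels are stretched by k = sec φ.
Areal scale = h·k = 1 × sec φ; at 61.6°, h = 1.000, k = 2.103, so h·k = 2.103.
True area = apparent / (areal scale) = 222000 / 2.103 ≈ 106000 km².

106000 km²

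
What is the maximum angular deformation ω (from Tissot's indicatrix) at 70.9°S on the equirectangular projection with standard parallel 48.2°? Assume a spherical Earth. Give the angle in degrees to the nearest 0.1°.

39.9°

With standard parallel φ₀ = 48.2°, the equirectangular projection gives x = Rλ cos φ₀, y = Rφ, so h = 1 and k = cos 48.2° / cos φ.
At 70.9°: h = 1.000, k = 2.037; principal scales a = 2.037, b = 1.000.
sin(ω/2) = (a − b)/(a + b) = 1.037/3.037 = 0.3414, so ω = 2 arcsin(0.3414) ≈ 39.9°.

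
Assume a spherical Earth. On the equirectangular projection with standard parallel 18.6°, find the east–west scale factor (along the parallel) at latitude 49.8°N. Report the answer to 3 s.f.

In the equirectangular projection with standard parallel φ₀ = 18.6° (x = Rλ cos φ₀, y = Rφ), meridians are true-scale (h = 1) and the parallel scale is k = cos φ₀ / cos φ.
k = cos 18.6° / cos 49.8° = 0.9478/0.6455 = 1.468.

1.47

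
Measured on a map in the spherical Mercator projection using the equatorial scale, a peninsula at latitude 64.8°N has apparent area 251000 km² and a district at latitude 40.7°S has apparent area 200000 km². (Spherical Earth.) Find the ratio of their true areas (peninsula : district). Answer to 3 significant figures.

On Mercator the areal scale is sec²φ, so true area = apparent × cos²φ.
True area of peninsula: 251000 × cos²(64.8°) = 251000 × 0.1813 = 45500 km².
True area of district: 200000 × cos²(40.7°) = 200000 × 0.5748 = 115000 km².
Ratio = 45500 / 115000 ≈ 0.396.

0.396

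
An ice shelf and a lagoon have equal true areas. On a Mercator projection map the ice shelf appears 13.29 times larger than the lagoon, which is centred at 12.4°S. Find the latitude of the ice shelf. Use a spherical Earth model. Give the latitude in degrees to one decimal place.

Mercator areal scale is sec²φ, so apparent-area ratio = sec²φ₁ / sec²φ₂ = cos²φ₂ / cos²φ₁.
cos²φ₂ / cos²φ₁ = 13.29  ⇒  cos φ₁ = cos 12.4° / √13.29 = 0.9767/3.646 = 0.2679.
φ₁ = arccos(0.2679) ≈ 74.5°.

74.5°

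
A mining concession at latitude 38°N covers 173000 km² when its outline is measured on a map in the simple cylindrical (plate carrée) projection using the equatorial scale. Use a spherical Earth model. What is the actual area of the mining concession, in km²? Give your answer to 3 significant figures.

136000 km²

Plate carrée maps x = Rλ, y = Rφ. The meridian scale is h = 1 and the parallel scale is k = 1/cos φ = sec φ.
Areal scale = h·k = 1 × sec φ; at 38°, h = 1.000, k = 1.269, so h·k = 1.269.
True area = apparent / (areal scale) = 173000 / 1.269 ≈ 136000 km².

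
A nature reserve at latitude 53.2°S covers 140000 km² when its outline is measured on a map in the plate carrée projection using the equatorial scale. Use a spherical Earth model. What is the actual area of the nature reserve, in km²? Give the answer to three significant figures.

For the equirectangular projection with φ₀ = 0 (plate carrée), h = 1 along meridians and k = sec φ along parallels.
Areal scale = h·k = 1 × sec φ; at 53.2°, h = 1.000, k = 1.669, so h·k = 1.669.
True area = apparent / (areal scale) = 140000 / 1.669 ≈ 83900 km².

83900 km²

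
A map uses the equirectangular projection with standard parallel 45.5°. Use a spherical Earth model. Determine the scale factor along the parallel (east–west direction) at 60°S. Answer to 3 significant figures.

1.40

With standard parallel φ₀ = 45.5°, the equirectangular projection gives x = Rλ cos φ₀, y = Rφ, so h = 1 and k = cos 45.5° / cos φ.
k = cos 45.5° / cos 60° = 0.7009/0.5000 = 1.402.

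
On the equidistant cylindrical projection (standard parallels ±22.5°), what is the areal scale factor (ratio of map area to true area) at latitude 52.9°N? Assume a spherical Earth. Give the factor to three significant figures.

1.53

The equidistant cylindrical projection with φ₀ = 22.5° has h = 1 (meridians true) and k = cos φ₀ / cos φ along parallels.
Areal scale = h·k = 1 × cos φ₀ / cos φ; at 52.9°, h = 1.000, k = 1.532, so h·k = 1.532.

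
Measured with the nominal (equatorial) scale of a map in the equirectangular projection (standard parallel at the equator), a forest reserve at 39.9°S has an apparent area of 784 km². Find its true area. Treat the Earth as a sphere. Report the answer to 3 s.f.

601 km²

For the equirectangular projection with φ₀ = 0 (plate carrée), h = 1 along meridians and k = sec φ along parallels.
Areal scale = h·k = 1 × sec φ; at 39.9°, h = 1.000, k = 1.304, so h·k = 1.304.
True area = apparent / (areal scale) = 784 / 1.304 ≈ 601 km².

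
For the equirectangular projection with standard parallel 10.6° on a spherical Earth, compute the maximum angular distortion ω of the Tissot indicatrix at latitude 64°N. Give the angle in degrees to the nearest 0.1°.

45.1°

The equidistant cylindrical projection with φ₀ = 10.6° has h = 1 (meridians true) and k = cos φ₀ / cos φ along parallels.
At 64°: h = 1.000, k = 2.242; principal scales a = 2.242, b = 1.000.
sin(ω/2) = (a − b)/(a + b) = 1.242/3.242 = 0.3831, so ω = 2 arcsin(0.3831) ≈ 45.1°.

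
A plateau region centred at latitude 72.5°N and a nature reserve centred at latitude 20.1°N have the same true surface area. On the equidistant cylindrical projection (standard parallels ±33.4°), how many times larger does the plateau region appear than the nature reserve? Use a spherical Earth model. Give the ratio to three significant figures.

The equidistant cylindrical projection with φ₀ = 33.4° has h = 1 (meridians true) and k = cos φ₀ / cos φ along parallels.
Areal scale at 72.5°: h·k = 1.000 × 2.776 = 2.776.
Areal scale at 20.1°: h·k = 1.000 × 0.8890 = 0.8890.
Ratio = 2.776/0.8890 ≈ 3.12.

3.12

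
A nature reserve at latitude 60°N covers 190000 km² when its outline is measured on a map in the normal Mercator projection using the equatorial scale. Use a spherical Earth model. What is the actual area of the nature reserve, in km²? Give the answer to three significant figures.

For Mercator, h = k = sec φ (a conformal cylindrical projection has a single point scale, 1/cos φ).
Areal scale = k² = sec²φ = 1/cos²(60°) = 1/0.5000² = 4.000.
True area = apparent / (areal scale) = 190000 / 4.000 ≈ 47500 km².

47500 km²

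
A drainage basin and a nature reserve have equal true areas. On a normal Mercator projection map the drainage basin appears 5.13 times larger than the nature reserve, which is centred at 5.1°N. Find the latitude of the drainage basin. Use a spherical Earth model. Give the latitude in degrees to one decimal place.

63.9°

On Mercator, (apparent₁)/(apparent₂) = sec²φ₁ / sec²φ₂ when true areas are equal.
cos²φ₂ / cos²φ₁ = 5.13  ⇒  cos φ₁ = cos 5.1° / √5.13 = 0.9960/2.265 = 0.4398.
φ₁ = arccos(0.4398) ≈ 63.9°.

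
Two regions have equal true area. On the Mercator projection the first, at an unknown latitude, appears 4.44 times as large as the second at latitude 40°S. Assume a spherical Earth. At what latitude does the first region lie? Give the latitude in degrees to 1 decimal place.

On Mercator, (apparent₁)/(apparent₂) = sec²φ₁ / sec²φ₂ when true areas are equal.
cos²φ₂ / cos²φ₁ = 4.44  ⇒  cos φ₁ = cos 40° / √4.44 = 0.7660/2.107 = 0.3635.
φ₁ = arccos(0.3635) ≈ 68.7°.

68.7°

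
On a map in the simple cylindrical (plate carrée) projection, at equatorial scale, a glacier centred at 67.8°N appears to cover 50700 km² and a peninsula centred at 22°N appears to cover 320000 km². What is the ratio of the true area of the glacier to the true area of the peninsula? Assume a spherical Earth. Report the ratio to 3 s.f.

On the plate carrée, areal scale = h·k = 1 × sec φ, so true area = apparent × cos φ.
True area of glacier: 50700 × cos(67.8°) = 50700 × 0.3778 = 19160 km².
True area of peninsula: 320000 × cos(22°) = 320000 × 0.9272 = 296700 km².
Ratio = 19160 / 296700 ≈ 0.0646.

0.0646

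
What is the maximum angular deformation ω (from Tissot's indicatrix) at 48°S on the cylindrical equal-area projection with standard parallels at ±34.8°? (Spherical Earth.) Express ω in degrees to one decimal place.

23.3°

Cylindrical equal-area (φ₀ = 34.8°): h = cos φ / cos 34.8° along meridians, k = cos 34.8° / cos φ along parallels; h·k = 1.
At 48°: h = 0.8149, k = 1.227; principal scales a = 1.227, b = 0.8149.
sin(ω/2) = (a − b)/(a + b) = 0.4123/2.042 = 0.2019, so ω = 2 arcsin(0.2019) ≈ 23.3°.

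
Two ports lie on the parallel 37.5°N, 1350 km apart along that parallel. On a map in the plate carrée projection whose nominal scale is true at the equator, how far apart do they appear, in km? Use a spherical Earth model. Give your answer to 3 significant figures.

1700 km

Plate carrée maps x = Rλ, y = Rφ. The meridian scale is h = 1 and the parallel scale is k = 1/cos φ = sec φ.
Along the parallel, k = sec 37.5° = 1/0.7934 = 1.260.
Map distance = 1350 × 1.260 ≈ 1700 km.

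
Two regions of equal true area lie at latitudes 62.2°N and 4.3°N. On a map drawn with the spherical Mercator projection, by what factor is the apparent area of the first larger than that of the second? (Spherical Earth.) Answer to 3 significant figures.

Mercator is conformal with k = sec φ, so areal scale = k² = sec²φ.
At 62.2°: sec²(62.2°) = 1/0.4664² = 4.597.
At 4.3°: sec²(4.3°) = 1/0.9972² = 1.006.
Ratio = 4.597/1.006 = cos²(4.3°)/cos²(62.2°) ≈ 4.57.

4.57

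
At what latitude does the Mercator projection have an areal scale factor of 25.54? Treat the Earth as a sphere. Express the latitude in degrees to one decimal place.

Mercator areal scale is sec²φ.
sec²φ = 25.54  ⇒  cos²φ = 0.03915  ⇒  cos φ = 0.1979.
φ = arccos(0.1979) ≈ 78.6°.

78.6°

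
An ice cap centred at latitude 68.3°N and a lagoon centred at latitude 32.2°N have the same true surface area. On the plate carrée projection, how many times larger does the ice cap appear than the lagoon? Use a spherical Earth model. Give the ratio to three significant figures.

Plate carrée maps x = Rλ, y = Rφ. The meridian scale is h = 1 and the parallel scale is k = 1/cos φ = sec φ.
Areal scale at 68.3°: h·k = 1.000 × 2.705 = 2.705.
Areal scale at 32.2°: h·k = 1.000 × 1.182 = 1.182.
Ratio = 2.705/1.182 ≈ 2.29.

2.29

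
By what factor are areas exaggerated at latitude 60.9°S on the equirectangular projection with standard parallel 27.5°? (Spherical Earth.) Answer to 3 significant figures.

1.82

In the equirectangular projection with standard parallel φ₀ = 27.5° (x = Rλ cos φ₀, y = Rφ), meridians are true-scale (h = 1) and the parallel scale is k = cos φ₀ / cos φ.
Areal scale = h·k = 1 × cos φ₀ / cos φ; at 60.9°, h = 1.000, k = 1.824, so h·k = 1.824.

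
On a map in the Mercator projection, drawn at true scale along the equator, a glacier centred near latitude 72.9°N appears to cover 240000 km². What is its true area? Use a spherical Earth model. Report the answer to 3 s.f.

Mercator is conformal, so the point scale is isotropic: h = k = sec φ = 1/cos φ.
Areal scale = k² = sec²φ = 1/cos²(72.9°) = 1/0.2940² = 11.57.
True area = apparent / (areal scale) = 240000 / 11.57 ≈ 20800 km².

20800 km²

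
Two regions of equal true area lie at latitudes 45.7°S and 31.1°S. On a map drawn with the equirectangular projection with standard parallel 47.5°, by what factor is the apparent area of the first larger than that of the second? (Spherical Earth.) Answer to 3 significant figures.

In the equirectangular projection with standard parallel φ₀ = 47.5° (x = Rλ cos φ₀, y = Rφ), meridians are true-scale (h = 1) and the parallel scale is k = cos φ₀ / cos φ.
Areal scale at 45.7°: h·k = 1.000 × 0.9673 = 0.9673.
Areal scale at 31.1°: h·k = 1.000 × 0.7890 = 0.7890.
Ratio = 0.9673/0.7890 ≈ 1.23.

1.23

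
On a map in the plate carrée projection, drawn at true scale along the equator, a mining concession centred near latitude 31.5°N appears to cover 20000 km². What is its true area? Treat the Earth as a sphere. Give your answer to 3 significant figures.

17100 km²

In the plate carrée (x = Rλ, y = Rφ), meridians are true-scale (h = 1) and parallels are stretched by k = sec φ.
Areal scale = h·k = 1 × sec φ; at 31.5°, h = 1.000, k = 1.173, so h·k = 1.173.
True area = apparent / (areal scale) = 20000 / 1.173 ≈ 17100 km².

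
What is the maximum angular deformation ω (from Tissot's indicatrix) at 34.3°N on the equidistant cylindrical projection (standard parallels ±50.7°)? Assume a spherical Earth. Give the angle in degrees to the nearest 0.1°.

In the equirectangular projection with standard parallel φ₀ = 50.7° (x = Rλ cos φ₀, y = Rφ), meridians are true-scale (h = 1) and the parallel scale is k = cos φ₀ / cos φ.
At 34.3°: h = 1.000, k = 0.7667; principal scales a = 1.000, b = 0.7667.
sin(ω/2) = (a − b)/(a + b) = 0.2333/1.767 = 0.1320, so ω = 2 arcsin(0.1320) ≈ 15.2°.

15.2°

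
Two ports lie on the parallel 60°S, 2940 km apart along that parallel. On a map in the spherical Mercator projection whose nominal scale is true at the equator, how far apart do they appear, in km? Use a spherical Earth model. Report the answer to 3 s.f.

5880 km

The Mercator projection is conformal; its linear scale factor is the same in every direction and equals sec φ = 1/cos φ.
Along the parallel, k = sec 60° = 1/0.5000 = 2.000.
Map distance = 2940 × 2.000 ≈ 5880 km.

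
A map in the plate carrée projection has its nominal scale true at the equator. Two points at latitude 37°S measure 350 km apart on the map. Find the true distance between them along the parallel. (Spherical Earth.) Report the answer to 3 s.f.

In the plate carrée (x = Rλ, y = Rφ), meridians are true-scale (h = 1) and parallels are stretched by k = sec φ.
Along the parallel at 37°, map distances are exaggerated by k = sec 37° = 1.252.
True distance = 350 / 1.252 = 350 × cos 37° ≈ 280 km.

280 km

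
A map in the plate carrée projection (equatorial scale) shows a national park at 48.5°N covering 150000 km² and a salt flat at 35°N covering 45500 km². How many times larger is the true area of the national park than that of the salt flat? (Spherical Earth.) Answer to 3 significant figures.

Plate carrée has h = 1 and k = sec φ, giving areal scale sec φ; true area = (apparent area) · cos φ.
True area of national park: 150000 × cos(48.5°) = 150000 × 0.6626 = 99390 km².
True area of salt flat: 45500 × cos(35°) = 45500 × 0.8192 = 37270 km².
Ratio = 99390 / 37270 ≈ 2.67.

2.67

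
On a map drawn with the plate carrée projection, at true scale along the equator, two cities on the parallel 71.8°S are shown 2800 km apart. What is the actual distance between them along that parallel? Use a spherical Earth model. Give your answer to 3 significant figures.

875 km

For the equirectangular projection with φ₀ = 0 (plate carrée), h = 1 along meridians and k = sec φ along parallels.
Along the parallel at 71.8°, map distances are exaggerated by k = sec 71.8° = 3.202.
True distance = 2800 / 3.202 = 2800 × cos 71.8° ≈ 875 km.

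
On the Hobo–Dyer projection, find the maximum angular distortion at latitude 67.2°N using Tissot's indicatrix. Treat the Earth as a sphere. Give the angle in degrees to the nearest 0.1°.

75.9°

The Hobo–Dyer projection is cylindrical equal-area with φ₀ = 37.5°. Cylindrical equal-area (φ₀ = 37.5°): h = cos φ / cos 37.5° along meridians, k = cos 37.5° / cos φ along parallels; h·k = 1.
At 67.2°: h = 0.4885, k = 2.047; principal scales a = 2.047, b = 0.4885.
sin(ω/2) = (a − b)/(a + b) = 1.559/2.536 = 0.6147, so ω = 2 arcsin(0.6147) ≈ 75.9°.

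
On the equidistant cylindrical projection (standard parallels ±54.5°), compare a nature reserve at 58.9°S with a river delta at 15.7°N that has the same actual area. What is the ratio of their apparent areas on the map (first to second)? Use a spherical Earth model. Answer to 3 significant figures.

The equidistant cylindrical projection with φ₀ = 54.5° has h = 1 (meridians true) and k = cos φ₀ / cos φ along parallels.
Areal scale at 58.9°: h·k = 1.000 × 1.124 = 1.124.
Areal scale at 15.7°: h·k = 1.000 × 0.6032 = 0.6032.
Ratio = 1.124/0.6032 ≈ 1.86.

1.86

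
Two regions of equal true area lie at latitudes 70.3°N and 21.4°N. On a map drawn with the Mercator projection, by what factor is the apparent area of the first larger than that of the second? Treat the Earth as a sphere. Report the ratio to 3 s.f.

7.63

Mercator areal scale is sec²φ.
At 70.3°: sec²(70.3°) = 1/0.3371² = 8.800.
At 21.4°: sec²(21.4°) = 1/0.9311² = 1.154.
Ratio = 8.800/1.154 = cos²(21.4°)/cos²(70.3°) ≈ 7.63.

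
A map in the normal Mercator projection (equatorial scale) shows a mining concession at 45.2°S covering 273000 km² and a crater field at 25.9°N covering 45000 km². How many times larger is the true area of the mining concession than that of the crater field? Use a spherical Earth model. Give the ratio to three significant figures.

Since Mercator area scale is 1/cos²φ, the true area equals the apparent area multiplied by cos²φ.
True area of mining concession: 273000 × cos²(45.2°) = 273000 × 0.4965 = 135500 km².
True area of crater field: 45000 × cos²(25.9°) = 45000 × 0.8092 = 36410 km².
Ratio = 135500 / 36410 ≈ 3.72.

3.72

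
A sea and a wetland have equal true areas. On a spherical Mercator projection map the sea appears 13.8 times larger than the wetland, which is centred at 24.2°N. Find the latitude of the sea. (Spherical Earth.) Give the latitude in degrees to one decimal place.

75.8°

On Mercator, (apparent₁)/(apparent₂) = sec²φ₁ / sec²φ₂ when true areas are equal.
cos²φ₂ / cos²φ₁ = 13.8  ⇒  cos φ₁ = cos 24.2° / √13.8 = 0.9121/3.715 = 0.2455.
φ₁ = arccos(0.2455) ≈ 75.8°.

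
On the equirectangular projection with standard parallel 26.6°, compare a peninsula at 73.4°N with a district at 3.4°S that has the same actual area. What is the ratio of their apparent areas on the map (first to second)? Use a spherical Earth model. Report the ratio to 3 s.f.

3.49

In the equirectangular projection with standard parallel φ₀ = 26.6° (x = Rλ cos φ₀, y = Rφ), meridians are true-scale (h = 1) and the parallel scale is k = cos φ₀ / cos φ.
Areal scale at 73.4°: h·k = 1.000 × 3.130 = 3.130.
Areal scale at 3.4°: h·k = 1.000 × 0.8957 = 0.8957.
Ratio = 3.130/0.8957 ≈ 3.49.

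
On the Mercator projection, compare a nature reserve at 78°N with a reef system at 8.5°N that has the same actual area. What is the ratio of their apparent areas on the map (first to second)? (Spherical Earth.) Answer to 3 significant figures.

Mercator is conformal with k = sec φ, so areal scale = k² = sec²φ.
At 78°: sec²(78°) = 1/0.2079² = 23.13.
At 8.5°: sec²(8.5°) = 1/0.9890² = 1.022.
Ratio = 23.13/1.022 = cos²(8.5°)/cos²(78°) ≈ 22.6.

22.6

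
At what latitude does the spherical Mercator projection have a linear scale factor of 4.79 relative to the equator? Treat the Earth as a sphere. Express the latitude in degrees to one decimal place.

Mercator scale is k = sec φ = 1/cos φ.
1/cos φ = 4.79  ⇒  cos φ = 0.2088  ⇒  φ = arccos(0.2088) ≈ 77.9°.

77.9°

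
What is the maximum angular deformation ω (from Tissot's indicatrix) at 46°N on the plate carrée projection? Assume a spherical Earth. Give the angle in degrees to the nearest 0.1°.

20.8°

In the plate carrée (x = Rλ, y = Rφ), meridians are true-scale (h = 1) and parallels are stretched by k = sec φ.
At 46°: h = 1.000, k = 1.440; principal scales a = 1.440, b = 1.000.
sin(ω/2) = (a − b)/(a + b) = 0.4396/2.440 = 0.1802, so ω = 2 arcsin(0.1802) ≈ 20.8°.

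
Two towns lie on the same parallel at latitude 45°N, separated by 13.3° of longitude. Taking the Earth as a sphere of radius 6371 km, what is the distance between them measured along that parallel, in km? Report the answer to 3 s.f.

Arc length along a parallel = R cos φ · Δλ (with Δλ in radians).
= 6371 × cos 45° × (13.3° × π/180) = 6371 × 0.7071 × 0.2321 ≈ 1050 km.

1050 km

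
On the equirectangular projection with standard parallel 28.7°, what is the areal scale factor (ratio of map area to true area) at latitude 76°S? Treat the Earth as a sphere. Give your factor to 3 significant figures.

In the equirectangular projection with standard parallel φ₀ = 28.7° (x = Rλ cos φ₀, y = Rφ), meridians are true-scale (h = 1) and the parallel scale is k = cos φ₀ / cos φ.
Areal scale = h·k = 1 × cos φ₀ / cos φ; at 76°, h = 1.000, k = 3.626, so h·k = 3.626.

3.63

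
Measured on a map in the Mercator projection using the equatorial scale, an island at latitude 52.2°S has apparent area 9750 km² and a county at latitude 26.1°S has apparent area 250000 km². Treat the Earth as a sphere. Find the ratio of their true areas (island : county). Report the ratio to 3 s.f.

Mercator's areal exaggeration is sec²φ; hence true area = (apparent area) · cos²φ.
True area of island: 9750 × cos²(52.2°) = 9750 × 0.3757 = 3663 km².
True area of county: 250000 × cos²(26.1°) = 250000 × 0.8065 = 201600 km².
Ratio = 3663 / 201600 ≈ 0.0182.

0.0182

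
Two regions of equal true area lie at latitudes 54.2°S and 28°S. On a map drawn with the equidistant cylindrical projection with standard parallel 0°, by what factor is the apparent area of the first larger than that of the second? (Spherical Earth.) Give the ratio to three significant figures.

In the plate carrée (x = Rλ, y = Rφ), meridians are true-scale (h = 1) and parallels are stretched by k = sec φ.
Areal scale at 54.2°: h·k = 1.000 × 1.710 = 1.710.
Areal scale at 28°: h·k = 1.000 × 1.133 = 1.133.
Ratio = 1.710/1.133 ≈ 1.51.

1.51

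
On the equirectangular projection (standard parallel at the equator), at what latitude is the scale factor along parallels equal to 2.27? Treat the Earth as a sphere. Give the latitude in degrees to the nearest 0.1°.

Plate carrée: h = 1, k = sec φ along parallels.
sec φ = 2.27  ⇒  cos φ = 0.4405  ⇒  φ ≈ 63.9°.

63.9°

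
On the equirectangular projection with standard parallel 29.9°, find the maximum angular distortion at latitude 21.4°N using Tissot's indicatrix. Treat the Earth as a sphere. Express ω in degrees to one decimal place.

4.1°

In the equirectangular projection with standard parallel φ₀ = 29.9° (x = Rλ cos φ₀, y = Rφ), meridians are true-scale (h = 1) and the parallel scale is k = cos φ₀ / cos φ.
At 21.4°: h = 1.000, k = 0.9311; principal scales a = 1.000, b = 0.9311.
sin(ω/2) = (a − b)/(a + b) = 0.06891/1.931 = 0.03568, so ω = 2 arcsin(0.03568) ≈ 4.1°.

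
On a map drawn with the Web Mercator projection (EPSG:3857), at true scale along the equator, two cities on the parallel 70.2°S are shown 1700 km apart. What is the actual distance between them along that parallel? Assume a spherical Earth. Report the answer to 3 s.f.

For Mercator, h = k = sec φ (a conformal cylindrical projection has a single point scale, 1/cos φ).
Along the parallel at 70.2°, map distances are exaggerated by k = sec 70.2° = 2.952.
True distance = 1700 / 2.952 = 1700 × cos 70.2° ≈ 576 km.

576 km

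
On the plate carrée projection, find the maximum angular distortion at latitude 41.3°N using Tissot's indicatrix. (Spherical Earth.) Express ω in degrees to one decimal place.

Plate carrée maps x = Rλ, y = Rφ. The meridian scale is h = 1 and the parallel scale is k = 1/cos φ = sec φ.
At 41.3°: h = 1.000, k = 1.331; principal scales a = 1.331, b = 1.000.
sin(ω/2) = (a − b)/(a + b) = 0.3311/2.331 = 0.1420, so ω = 2 arcsin(0.1420) ≈ 16.3°.

16.3°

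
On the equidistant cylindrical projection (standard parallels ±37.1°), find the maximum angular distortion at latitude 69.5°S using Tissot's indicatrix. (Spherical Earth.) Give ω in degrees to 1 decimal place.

In the equirectangular projection with standard parallel φ₀ = 37.1° (x = Rλ cos φ₀, y = Rφ), meridians are true-scale (h = 1) and the parallel scale is k = cos φ₀ / cos φ.
At 69.5°: h = 1.000, k = 2.277; principal scales a = 2.277, b = 1.000.
sin(ω/2) = (a − b)/(a + b) = 1.277/3.277 = 0.3898, so ω = 2 arcsin(0.3898) ≈ 45.9°.

45.9°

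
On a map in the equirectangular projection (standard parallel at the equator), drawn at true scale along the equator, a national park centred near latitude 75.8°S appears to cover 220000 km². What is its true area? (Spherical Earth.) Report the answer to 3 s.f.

54000 km²

In the plate carrée (x = Rλ, y = Rφ), meridians are true-scale (h = 1) and parallels are stretched by k = sec φ.
Areal scale = h·k = 1 × sec φ; at 75.8°, h = 1.000, k = 4.077, so h·k = 4.077.
True area = apparent / (areal scale) = 220000 / 4.077 ≈ 54000 km².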